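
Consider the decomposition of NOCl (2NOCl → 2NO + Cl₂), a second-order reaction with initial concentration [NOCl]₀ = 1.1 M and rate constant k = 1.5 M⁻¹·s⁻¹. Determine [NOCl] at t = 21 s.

0.03086 M

Step 1: For a second-order reaction: 1/[NOCl] = 1/[NOCl]₀ + kt
Step 2: 1/[NOCl] = 1/1.1 + 1.5 × 21
Step 3: 1/[NOCl] = 0.9091 + 31.5 = 32.41
Step 4: [NOCl] = 1/32.41 = 0.03086 M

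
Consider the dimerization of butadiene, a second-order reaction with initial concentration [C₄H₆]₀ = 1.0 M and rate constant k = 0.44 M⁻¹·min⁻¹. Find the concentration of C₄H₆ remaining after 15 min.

0.1316 M

Step 1: For a second-order reaction: 1/[C₄H₆] = 1/[C₄H₆]₀ + kt
Step 2: 1/[C₄H₆] = 1/1.0 + 0.44 × 15
Step 3: 1/[C₄H₆] = 1 + 6.6 = 7.6
Step 4: [C₄H₆] = 1/7.6 = 0.1316 M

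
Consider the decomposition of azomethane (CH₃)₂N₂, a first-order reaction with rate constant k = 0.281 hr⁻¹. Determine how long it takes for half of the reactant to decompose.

2.467 hr

Step 1: For a first-order reaction, t₁/₂ = ln(2)/k
Step 2: t₁/₂ = ln(2)/0.281
Step 3: t₁/₂ = 0.6931/0.281 = 2.467 hr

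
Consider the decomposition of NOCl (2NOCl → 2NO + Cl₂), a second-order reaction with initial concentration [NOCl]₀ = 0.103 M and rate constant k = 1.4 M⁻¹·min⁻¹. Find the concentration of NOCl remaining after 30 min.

0.01934 M

Step 1: For a second-order reaction: 1/[NOCl] = 1/[NOCl]₀ + kt
Step 2: 1/[NOCl] = 1/0.103 + 1.4 × 30
Step 3: 1/[NOCl] = 9.709 + 42 = 51.71
Step 4: [NOCl] = 1/51.71 = 0.01934 M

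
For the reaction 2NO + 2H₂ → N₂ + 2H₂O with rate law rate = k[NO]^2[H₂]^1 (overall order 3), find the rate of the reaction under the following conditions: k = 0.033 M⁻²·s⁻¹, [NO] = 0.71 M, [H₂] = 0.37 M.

0.006155 M/s

Step 1: The rate law is rate = k[NO]^2[H₂]^1, overall order = 2+1 = 3
Step 2: Substitute values: rate = 0.033 × (0.71)^2 × (0.37)^1
Step 3: rate = 0.033 × 0.5041 × 0.37 = 0.00615506 M/s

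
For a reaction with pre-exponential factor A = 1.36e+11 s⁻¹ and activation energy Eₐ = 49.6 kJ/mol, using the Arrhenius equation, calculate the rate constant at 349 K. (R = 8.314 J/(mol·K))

5.12e+03 s⁻¹

Step 1: Use the Arrhenius equation: k = A × exp(-Eₐ/RT)
Step 2: Convert Eₐ to J/mol: 49.6 kJ/mol = 49600 J/mol
Step 3: Calculate the exponent: -Eₐ/(RT) = -49600/(8.314 × 349) = -17.09410
Step 4: k = 1.36e+11 × exp(-17.09410)
Step 5: k = 1.36e+11 × 3.76814e-08 = 5.1247e+03 s⁻¹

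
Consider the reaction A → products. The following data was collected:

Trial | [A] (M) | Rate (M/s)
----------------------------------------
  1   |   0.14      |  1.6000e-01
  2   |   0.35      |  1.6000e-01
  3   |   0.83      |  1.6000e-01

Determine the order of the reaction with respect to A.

zeroth order (0)

Step 1: Compare trials - when concentration changes, rate stays constant.
Step 2: rate₂/rate₁ = 1.6000e-01/1.6000e-01 = 1
Step 3: [A]₂/[A]₁ = 0.35/0.14 = 2.5
Step 4: Since rate ratio ≈ (conc ratio)^0, the reaction is zeroth order.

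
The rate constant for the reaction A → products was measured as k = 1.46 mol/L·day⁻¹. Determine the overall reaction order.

zeroth order (0)

Step 1: The units of k for an nth-order reaction are (concentration)^(1-n)·(time)⁻¹.
Step 2: Here k has units mol/L·day⁻¹, so the concentration exponent is 1.
Step 3: 1 - n = 1 ⇒ n = 0. The reaction is zeroth order.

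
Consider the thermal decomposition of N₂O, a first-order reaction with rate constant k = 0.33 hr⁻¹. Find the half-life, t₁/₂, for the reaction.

2.1 hr

Step 1: For a first-order reaction, t₁/₂ = ln(2)/k
Step 2: t₁/₂ = ln(2)/0.33
Step 3: t₁/₂ = 0.6931/0.33 = 2.1 hr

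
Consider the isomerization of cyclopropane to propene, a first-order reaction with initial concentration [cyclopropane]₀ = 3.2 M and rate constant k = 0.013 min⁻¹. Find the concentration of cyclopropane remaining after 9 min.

2.847 M

Step 1: For a first-order reaction: [cyclopropane] = [cyclopropane]₀ × e^(-kt)
Step 2: [cyclopropane] = 3.2 × e^(-0.013 × 9)
Step 3: [cyclopropane] = 3.2 × e^(-0.117)
Step 4: [cyclopropane] = 3.2 × 0.889585 = 2.847 M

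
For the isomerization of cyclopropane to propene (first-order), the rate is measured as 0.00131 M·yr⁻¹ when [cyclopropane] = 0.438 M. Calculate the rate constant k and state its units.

0.002991 yr⁻¹

Step 1: rate = k[cyclopropane]^1, so k = rate / [cyclopropane]^1.
Step 2: k = 0.00131 / (0.438)^1 = 0.00131 / 0.438.
Step 3: k = 0.002991 yr⁻¹.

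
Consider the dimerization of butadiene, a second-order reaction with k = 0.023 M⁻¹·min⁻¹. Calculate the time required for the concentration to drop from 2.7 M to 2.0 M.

5.636 min

Step 1: For second-order: t = (1/[C₄H₆] - 1/[C₄H₆]₀)/k
Step 2: t = (1/2.0 - 1/2.7)/0.023
Step 3: t = (0.5 - 0.3704)/0.023
Step 4: t = 0.1296/0.023 = 5.636 min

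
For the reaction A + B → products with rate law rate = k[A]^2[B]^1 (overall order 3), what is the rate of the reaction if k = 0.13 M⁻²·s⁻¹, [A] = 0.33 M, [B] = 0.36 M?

0.005097 M/s

Step 1: The rate law is rate = k[A]^2[B]^1, overall order = 2+1 = 3
Step 2: Substitute values: rate = 0.13 × (0.33)^2 × (0.36)^1
Step 3: rate = 0.13 × 0.1089 × 0.36 = 0.00509652 M/s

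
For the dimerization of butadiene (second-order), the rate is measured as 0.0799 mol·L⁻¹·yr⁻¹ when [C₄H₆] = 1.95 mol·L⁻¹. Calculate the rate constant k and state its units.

0.02101 (mol·L⁻¹)⁻¹·yr⁻¹

Step 1: rate = k[C₄H₆]^2, so k = rate / [C₄H₆]^2.
Step 2: k = 0.0799 / (1.95)^2 = 0.0799 / 3.802.
Step 3: k = 0.02101 (mol·L⁻¹)⁻¹·yr⁻¹.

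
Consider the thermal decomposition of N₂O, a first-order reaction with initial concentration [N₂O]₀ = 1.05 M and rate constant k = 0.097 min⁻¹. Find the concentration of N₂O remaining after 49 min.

0.009057 M

Step 1: For a first-order reaction: [N₂O] = [N₂O]₀ × e^(-kt)
Step 2: [N₂O] = 1.05 × e^(-0.097 × 49)
Step 3: [N₂O] = 1.05 × e^(-4.753)
Step 4: [N₂O] = 1.05 × 0.00862578 = 0.009057 M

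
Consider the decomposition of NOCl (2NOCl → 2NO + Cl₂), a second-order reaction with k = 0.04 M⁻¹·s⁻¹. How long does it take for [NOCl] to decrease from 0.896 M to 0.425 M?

30.92 s

Step 1: For second-order: t = (1/[NOCl] - 1/[NOCl]₀)/k
Step 2: t = (1/0.425 - 1/0.896)/0.04
Step 3: t = (2.353 - 1.116)/0.04
Step 4: t = 1.237/0.04 = 30.92 s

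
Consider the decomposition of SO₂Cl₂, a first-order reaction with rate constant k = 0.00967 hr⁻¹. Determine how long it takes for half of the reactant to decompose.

71.68 hr

Step 1: For a first-order reaction, t₁/₂ = ln(2)/k
Step 2: t₁/₂ = ln(2)/0.00967
Step 3: t₁/₂ = 0.6931/0.00967 = 71.68 hr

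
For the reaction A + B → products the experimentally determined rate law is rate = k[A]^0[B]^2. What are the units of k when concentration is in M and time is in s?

M⁻¹·s⁻¹

Step 1: Overall order = 0 + 2 = 2.
Step 2: rate has units M·s⁻¹; [A]^0[B]^2 has units M^2.
Step 3: k = rate/([A]^0[B]^2), so units of k = M^(1-2)·s⁻¹ = M⁻¹·s⁻¹.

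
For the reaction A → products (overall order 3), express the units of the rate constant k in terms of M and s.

M⁻²·s⁻¹

Step 1: For overall order n, rate = k × (concentration)^n.
Step 2: Rate has units M·s⁻¹; concentration term has units M^3.
Step 3: k = rate / (concentration)^n, so units of k = M^(1-3)·s⁻¹ = M⁻²·s⁻¹.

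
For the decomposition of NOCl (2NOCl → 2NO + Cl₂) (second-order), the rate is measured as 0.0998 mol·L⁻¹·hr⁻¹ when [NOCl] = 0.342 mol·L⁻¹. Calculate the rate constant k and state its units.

0.8533 (mol·L⁻¹)⁻¹·hr⁻¹

Step 1: rate = k[NOCl]^2, so k = rate / [NOCl]^2.
Step 2: k = 0.0998 / (0.342)^2 = 0.0998 / 0.117.
Step 3: k = 0.8533 (mol·L⁻¹)⁻¹·hr⁻¹.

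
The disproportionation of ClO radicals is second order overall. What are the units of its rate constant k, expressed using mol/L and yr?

(mol/L)⁻¹·yr⁻¹

Step 1: For overall order n, rate = k × (concentration)^n.
Step 2: Rate has units mol/L·yr⁻¹; concentration term has units (mol/L)^2.
Step 3: k = rate / (concentration)^n, so units of k = (mol/L)^(1-2)·yr⁻¹ = (mol/L)⁻¹·yr⁻¹.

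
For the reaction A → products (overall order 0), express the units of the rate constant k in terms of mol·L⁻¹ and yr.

mol·L⁻¹·yr⁻¹

Step 1: For overall order n, rate = k × (concentration)^n.
Step 2: Rate has units mol·L⁻¹·yr⁻¹; concentration term has units (mol·L⁻¹)^0.
Step 3: k = rate / (concentration)^n, so units of k = (mol·L⁻¹)^(1-0)·yr⁻¹ = mol·L⁻¹·yr⁻¹.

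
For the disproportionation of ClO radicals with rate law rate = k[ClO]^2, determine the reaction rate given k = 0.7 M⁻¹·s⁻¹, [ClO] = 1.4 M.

1.372 M/s

Step 1: Identify the rate law: rate = k[ClO]^2
Step 2: Substitute values: rate = 0.7 × (1.4)^2
Step 3: Calculate: rate = 0.7 × 1.96 = 1.372 M/s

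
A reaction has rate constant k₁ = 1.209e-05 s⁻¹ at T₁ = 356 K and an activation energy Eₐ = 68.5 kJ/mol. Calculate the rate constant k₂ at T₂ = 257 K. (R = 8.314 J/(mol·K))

1.624e-09 s⁻¹

Step 1: Use the two-temperature Arrhenius form: ln(k₂/k₁) = -Eₐ/R × (1/T₂ - 1/T₁)
Step 2: Convert Eₐ to J/mol: 68.5 kJ/mol = 68500 J/mol
Step 3: 1/T₂ - 1/T₁ = 1/257 - 1/356 = 1.082062e-03 K⁻¹
Step 4: ln(k₂/k₁) = -68500/8.314 × 1.082062e-03 = -8.91523
Step 5: k₂ = k₁ × exp(-8.91523) = 1.209e-05 × 1.34327e-04 = 1.624e-09 s⁻¹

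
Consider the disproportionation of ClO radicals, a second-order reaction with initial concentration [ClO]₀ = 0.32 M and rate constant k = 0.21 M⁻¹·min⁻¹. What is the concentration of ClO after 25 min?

0.1194 M

Step 1: For a second-order reaction: 1/[ClO] = 1/[ClO]₀ + kt
Step 2: 1/[ClO] = 1/0.32 + 0.21 × 25
Step 3: 1/[ClO] = 3.125 + 5.25 = 8.375
Step 4: [ClO] = 1/8.375 = 0.1194 M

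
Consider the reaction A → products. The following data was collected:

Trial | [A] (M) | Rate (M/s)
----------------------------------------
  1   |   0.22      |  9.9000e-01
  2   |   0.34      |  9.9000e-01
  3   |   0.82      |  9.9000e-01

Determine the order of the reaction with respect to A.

zeroth order (0)

Step 1: Compare trials - when concentration changes, rate stays constant.
Step 2: rate₂/rate₁ = 9.9000e-01/9.9000e-01 = 1
Step 3: [A]₂/[A]₁ = 0.34/0.22 = 1.545
Step 4: Since rate ratio ≈ (conc ratio)^0, the reaction is zeroth order.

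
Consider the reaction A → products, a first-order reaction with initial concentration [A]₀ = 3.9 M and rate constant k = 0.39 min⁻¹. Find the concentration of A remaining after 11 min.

0.05345 M

Step 1: For a first-order reaction: [A] = [A]₀ × e^(-kt)
Step 2: [A] = 3.9 × e^(-0.39 × 11)
Step 3: [A] = 3.9 × e^(-4.29)
Step 4: [A] = 3.9 × 0.0137049 = 0.05345 M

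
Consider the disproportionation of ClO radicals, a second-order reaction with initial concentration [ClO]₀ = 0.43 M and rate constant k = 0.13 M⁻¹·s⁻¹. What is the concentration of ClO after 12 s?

0.2574 M

Step 1: For a second-order reaction: 1/[ClO] = 1/[ClO]₀ + kt
Step 2: 1/[ClO] = 1/0.43 + 0.13 × 12
Step 3: 1/[ClO] = 2.326 + 1.56 = 3.886
Step 4: [ClO] = 1/3.886 = 0.2574 M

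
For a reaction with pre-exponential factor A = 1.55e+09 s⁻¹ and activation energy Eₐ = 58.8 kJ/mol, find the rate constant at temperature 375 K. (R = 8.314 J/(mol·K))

9.99e+00 s⁻¹

Step 1: Use the Arrhenius equation: k = A × exp(-Eₐ/RT)
Step 2: Convert Eₐ to J/mol: 58.8 kJ/mol = 58800 J/mol
Step 3: Calculate the exponent: -Eₐ/(RT) = -58800/(8.314 × 375) = -18.85975
Step 4: k = 1.55e+09 × exp(-18.85975)
Step 5: k = 1.55e+09 × 6.44636e-09 = 9.9919e+00 s⁻¹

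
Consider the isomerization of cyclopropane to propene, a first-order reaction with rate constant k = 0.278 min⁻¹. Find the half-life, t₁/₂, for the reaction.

2.493 min

Step 1: For a first-order reaction, t₁/₂ = ln(2)/k
Step 2: t₁/₂ = ln(2)/0.278
Step 3: t₁/₂ = 0.6931/0.278 = 2.493 min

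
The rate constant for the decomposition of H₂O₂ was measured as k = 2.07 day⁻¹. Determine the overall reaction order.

first order (1)

Step 1: The units of k for an nth-order reaction are (concentration)^(1-n)·(time)⁻¹.
Step 2: Here k has units day⁻¹, so the concentration exponent is 0.
Step 3: 1 - n = 0 ⇒ n = 1. The reaction is first order.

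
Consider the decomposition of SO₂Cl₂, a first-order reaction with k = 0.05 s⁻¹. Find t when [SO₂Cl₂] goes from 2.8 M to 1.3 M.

15.35 s

Step 1: For first-order: t = ln([SO₂Cl₂]₀/[SO₂Cl₂])/k
Step 2: t = ln(2.8/1.3)/0.05
Step 3: t = ln(2.154)/0.05
Step 4: t = 0.7673/0.05 = 15.35 s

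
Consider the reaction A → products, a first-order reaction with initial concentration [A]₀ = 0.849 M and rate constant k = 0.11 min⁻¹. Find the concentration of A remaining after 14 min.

0.182 M

Step 1: For a first-order reaction: [A] = [A]₀ × e^(-kt)
Step 2: [A] = 0.849 × e^(-0.11 × 14)
Step 3: [A] = 0.849 × e^(-1.54)
Step 4: [A] = 0.849 × 0.214381 = 0.182 M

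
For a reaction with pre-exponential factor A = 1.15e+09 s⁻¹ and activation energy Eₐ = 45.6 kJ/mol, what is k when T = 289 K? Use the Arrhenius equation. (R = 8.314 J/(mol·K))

6.58e+00 s⁻¹

Step 1: Use the Arrhenius equation: k = A × exp(-Eₐ/RT)
Step 2: Convert Eₐ to J/mol: 45.6 kJ/mol = 45600 J/mol
Step 3: Calculate the exponent: -Eₐ/(RT) = -45600/(8.314 × 289) = -18.97829
Step 4: k = 1.15e+09 × exp(-18.97829)
Step 5: k = 1.15e+09 × 5.72576e-09 = 6.5846e+00 s⁻¹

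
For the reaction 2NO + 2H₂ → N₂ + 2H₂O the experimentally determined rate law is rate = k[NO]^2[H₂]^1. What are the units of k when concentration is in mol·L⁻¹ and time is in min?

(mol·L⁻¹)⁻²·min⁻¹

Step 1: Overall order = 2 + 1 = 3.
Step 2: rate has units mol·L⁻¹·min⁻¹; [NO]^2[H₂]^1 has units (mol·L⁻¹)^3.
Step 3: k = rate/([NO]^2[H₂]^1), so units of k = (mol·L⁻¹)^(1-3)·min⁻¹ = (mol·L⁻¹)⁻²·min⁻¹.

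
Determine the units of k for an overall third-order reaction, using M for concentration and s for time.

M⁻²·s⁻¹

Step 1: For overall order n, rate = k × (concentration)^n.
Step 2: Rate has units M·s⁻¹; concentration term has units M^3.
Step 3: k = rate / (concentration)^n, so units of k = M^(1-3)·s⁻¹ = M⁻²·s⁻¹.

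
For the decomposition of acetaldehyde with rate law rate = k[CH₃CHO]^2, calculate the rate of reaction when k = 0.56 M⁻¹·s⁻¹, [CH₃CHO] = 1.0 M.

0.56 M/s

Step 1: Identify the rate law: rate = k[CH₃CHO]^2
Step 2: Substitute values: rate = 0.56 × (1.0)^2
Step 3: Calculate: rate = 0.56 × 1 = 0.56 M/s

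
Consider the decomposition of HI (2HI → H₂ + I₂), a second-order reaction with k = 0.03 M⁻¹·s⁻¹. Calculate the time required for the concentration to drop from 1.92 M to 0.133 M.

233.3 s

Step 1: For second-order: t = (1/[HI] - 1/[HI]₀)/k
Step 2: t = (1/0.133 - 1/1.92)/0.03
Step 3: t = (7.519 - 0.5208)/0.03
Step 4: t = 6.998/0.03 = 233.3 s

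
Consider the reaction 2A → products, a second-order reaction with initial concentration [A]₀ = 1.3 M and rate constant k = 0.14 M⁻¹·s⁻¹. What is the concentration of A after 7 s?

0.5717 M

Step 1: For a second-order reaction: 1/[A] = 1/[A]₀ + kt
Step 2: 1/[A] = 1/1.3 + 0.14 × 7
Step 3: 1/[A] = 0.7692 + 0.98 = 1.749
Step 4: [A] = 1/1.749 = 0.5717 M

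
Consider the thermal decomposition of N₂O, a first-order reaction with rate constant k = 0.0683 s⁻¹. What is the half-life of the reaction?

10.15 s

Step 1: For a first-order reaction, t₁/₂ = ln(2)/k
Step 2: t₁/₂ = ln(2)/0.0683
Step 3: t₁/₂ = 0.6931/0.0683 = 10.15 s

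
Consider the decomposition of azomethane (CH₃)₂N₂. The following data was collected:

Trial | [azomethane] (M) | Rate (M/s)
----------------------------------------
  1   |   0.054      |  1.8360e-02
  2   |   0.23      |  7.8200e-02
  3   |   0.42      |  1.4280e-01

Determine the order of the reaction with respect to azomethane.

first order (1)

Step 1: Compare trials to find order n where rate₂/rate₁ = ([azomethane]₂/[azomethane]₁)^n
Step 2: rate₂/rate₁ = 7.8200e-02/1.8360e-02 = 4.259
Step 3: [azomethane]₂/[azomethane]₁ = 0.23/0.054 = 4.259
Step 4: n = ln(4.259)/ln(4.259) = 1.00 ≈ 1
Step 5: The reaction is first order in azomethane.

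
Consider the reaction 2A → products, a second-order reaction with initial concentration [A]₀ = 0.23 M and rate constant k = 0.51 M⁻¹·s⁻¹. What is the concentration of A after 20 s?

0.06874 M

Step 1: For a second-order reaction: 1/[A] = 1/[A]₀ + kt
Step 2: 1/[A] = 1/0.23 + 0.51 × 20
Step 3: 1/[A] = 4.348 + 10.2 = 14.55
Step 4: [A] = 1/14.55 = 0.06874 M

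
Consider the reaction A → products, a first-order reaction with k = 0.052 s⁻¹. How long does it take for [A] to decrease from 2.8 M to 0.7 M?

26.66 s

Step 1: For first-order: t = ln([A]₀/[A])/k
Step 2: t = ln(2.8/0.7)/0.052
Step 3: t = ln(4)/0.052
Step 4: t = 1.386/0.052 = 26.66 s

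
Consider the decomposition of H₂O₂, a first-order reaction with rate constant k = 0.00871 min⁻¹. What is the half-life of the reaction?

79.58 min

Step 1: For a first-order reaction, t₁/₂ = ln(2)/k
Step 2: t₁/₂ = ln(2)/0.00871
Step 3: t₁/₂ = 0.6931/0.00871 = 79.58 min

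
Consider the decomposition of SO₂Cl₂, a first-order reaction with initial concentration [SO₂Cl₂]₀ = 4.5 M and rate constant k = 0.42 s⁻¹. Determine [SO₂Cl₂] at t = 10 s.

0.06748 M

Step 1: For a first-order reaction: [SO₂Cl₂] = [SO₂Cl₂]₀ × e^(-kt)
Step 2: [SO₂Cl₂] = 4.5 × e^(-0.42 × 10)
Step 3: [SO₂Cl₂] = 4.5 × e^(-4.2)
Step 4: [SO₂Cl₂] = 4.5 × 0.0149956 = 0.06748 M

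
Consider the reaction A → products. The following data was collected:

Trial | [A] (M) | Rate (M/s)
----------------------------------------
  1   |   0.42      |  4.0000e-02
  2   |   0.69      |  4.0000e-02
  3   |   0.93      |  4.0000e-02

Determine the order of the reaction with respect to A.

zeroth order (0)

Step 1: Compare trials - when concentration changes, rate stays constant.
Step 2: rate₂/rate₁ = 4.0000e-02/4.0000e-02 = 1
Step 3: [A]₂/[A]₁ = 0.69/0.42 = 1.643
Step 4: Since rate ratio ≈ (conc ratio)^0, the reaction is zeroth order.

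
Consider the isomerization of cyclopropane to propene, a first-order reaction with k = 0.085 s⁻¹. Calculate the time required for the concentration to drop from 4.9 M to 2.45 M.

8.155 s

Step 1: For first-order: t = ln([cyclopropane]₀/[cyclopropane])/k
Step 2: t = ln(4.9/2.45)/0.085
Step 3: t = ln(2)/0.085
Step 4: t = 0.6931/0.085 = 8.155 s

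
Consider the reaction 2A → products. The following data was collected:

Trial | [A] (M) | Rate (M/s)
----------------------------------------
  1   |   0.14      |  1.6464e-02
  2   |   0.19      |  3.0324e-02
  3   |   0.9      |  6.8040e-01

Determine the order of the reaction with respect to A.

second order (2)

Step 1: Compare trials to find order n where rate₂/rate₁ = ([A]₂/[A]₁)^n
Step 2: rate₂/rate₁ = 3.0324e-02/1.6464e-02 = 1.842
Step 3: [A]₂/[A]₁ = 0.19/0.14 = 1.357
Step 4: n = ln(1.842)/ln(1.357) = 2.00 ≈ 2
Step 5: The reaction is second order in A.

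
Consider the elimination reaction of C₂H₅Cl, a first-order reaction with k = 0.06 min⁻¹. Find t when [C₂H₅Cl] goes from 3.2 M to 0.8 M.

23.1 min

Step 1: For first-order: t = ln([C₂H₅Cl]₀/[C₂H₅Cl])/k
Step 2: t = ln(3.2/0.8)/0.06
Step 3: t = ln(4)/0.06
Step 4: t = 1.386/0.06 = 23.1 min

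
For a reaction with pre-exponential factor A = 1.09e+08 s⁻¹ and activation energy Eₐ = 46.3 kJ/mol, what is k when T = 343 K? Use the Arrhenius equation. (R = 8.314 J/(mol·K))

9.69e+00 s⁻¹

Step 1: Use the Arrhenius equation: k = A × exp(-Eₐ/RT)
Step 2: Convert Eₐ to J/mol: 46.3 kJ/mol = 46300 J/mol
Step 3: Calculate the exponent: -Eₐ/(RT) = -46300/(8.314 × 343) = -16.23592
Step 4: k = 1.09e+08 × exp(-16.23592)
Step 5: k = 1.09e+08 × 8.88852e-08 = 9.6885e+00 s⁻¹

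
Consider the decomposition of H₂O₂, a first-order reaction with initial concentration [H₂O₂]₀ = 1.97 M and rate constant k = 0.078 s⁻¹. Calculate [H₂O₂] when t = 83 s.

0.00304 M

Step 1: For a first-order reaction: [H₂O₂] = [H₂O₂]₀ × e^(-kt)
Step 2: [H₂O₂] = 1.97 × e^(-0.078 × 83)
Step 3: [H₂O₂] = 1.97 × e^(-6.474)
Step 4: [H₂O₂] = 1.97 × 0.00154304 = 0.00304 M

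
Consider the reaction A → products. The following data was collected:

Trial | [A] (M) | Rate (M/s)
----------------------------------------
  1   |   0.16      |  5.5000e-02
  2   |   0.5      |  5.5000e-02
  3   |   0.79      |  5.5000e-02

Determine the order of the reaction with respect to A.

zeroth order (0)

Step 1: Compare trials - when concentration changes, rate stays constant.
Step 2: rate₂/rate₁ = 5.5000e-02/5.5000e-02 = 1
Step 3: [A]₂/[A]₁ = 0.5/0.16 = 3.125
Step 4: Since rate ratio ≈ (conc ratio)^0, the reaction is zeroth order.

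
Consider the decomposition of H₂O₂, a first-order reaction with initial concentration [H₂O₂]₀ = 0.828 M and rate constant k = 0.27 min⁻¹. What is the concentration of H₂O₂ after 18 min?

0.006417 M

Step 1: For a first-order reaction: [H₂O₂] = [H₂O₂]₀ × e^(-kt)
Step 2: [H₂O₂] = 0.828 × e^(-0.27 × 18)
Step 3: [H₂O₂] = 0.828 × e^(-4.86)
Step 4: [H₂O₂] = 0.828 × 0.00775048 = 0.006417 M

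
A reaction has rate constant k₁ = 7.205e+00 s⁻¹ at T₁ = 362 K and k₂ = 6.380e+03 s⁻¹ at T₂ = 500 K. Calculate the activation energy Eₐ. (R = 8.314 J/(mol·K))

74.0 kJ/mol

Step 1: Use the two-temperature Arrhenius form: ln(k₂/k₁) = -Eₐ/R × (1/T₂ - 1/T₁)
Step 2: ln(k₂/k₁) = ln(6.380e+03/7.205e+00) = ln(885.496) = 6.78615
Step 3: 1/T₂ - 1/T₁ = 1/500 - 1/362 = -7.624309e-04 K⁻¹
Step 4: Eₐ = -R × ln(k₂/k₁) / (1/T₂ - 1/T₁) = -8.314 × 6.78615 / -7.624309e-04
Step 5: Eₐ = 7.4000e+04 J/mol = 74.0 kJ/mol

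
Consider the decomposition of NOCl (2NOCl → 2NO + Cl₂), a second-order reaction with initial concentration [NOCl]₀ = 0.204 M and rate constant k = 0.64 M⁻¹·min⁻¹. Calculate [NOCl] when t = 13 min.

0.07563 M

Step 1: For a second-order reaction: 1/[NOCl] = 1/[NOCl]₀ + kt
Step 2: 1/[NOCl] = 1/0.204 + 0.64 × 13
Step 3: 1/[NOCl] = 4.902 + 8.32 = 13.22
Step 4: [NOCl] = 1/13.22 = 0.07563 M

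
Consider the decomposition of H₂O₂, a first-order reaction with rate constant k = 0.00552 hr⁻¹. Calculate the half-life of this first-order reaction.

125.6 hr

Step 1: For a first-order reaction, t₁/₂ = ln(2)/k
Step 2: t₁/₂ = ln(2)/0.00552
Step 3: t₁/₂ = 0.6931/0.00552 = 125.6 hr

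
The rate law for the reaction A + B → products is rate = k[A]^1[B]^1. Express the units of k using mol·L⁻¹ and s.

(mol·L⁻¹)⁻¹·s⁻¹

Step 1: Overall order = 1 + 1 = 2.
Step 2: rate has units mol·L⁻¹·s⁻¹; [A]^1[B]^1 has units (mol·L⁻¹)^2.
Step 3: k = rate/([A]^1[B]^1), so units of k = (mol·L⁻¹)^(1-2)·s⁻¹ = (mol·L⁻¹)⁻¹·s⁻¹.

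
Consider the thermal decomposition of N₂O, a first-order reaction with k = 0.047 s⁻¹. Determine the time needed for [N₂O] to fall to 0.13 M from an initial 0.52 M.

29.5 s

Step 1: For first-order: t = ln([N₂O]₀/[N₂O])/k
Step 2: t = ln(0.52/0.13)/0.047
Step 3: t = ln(4)/0.047
Step 4: t = 1.386/0.047 = 29.5 s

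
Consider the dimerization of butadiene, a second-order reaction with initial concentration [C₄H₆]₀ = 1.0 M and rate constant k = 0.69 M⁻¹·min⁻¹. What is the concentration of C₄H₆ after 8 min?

0.1534 M

Step 1: For a second-order reaction: 1/[C₄H₆] = 1/[C₄H₆]₀ + kt
Step 2: 1/[C₄H₆] = 1/1.0 + 0.69 × 8
Step 3: 1/[C₄H₆] = 1 + 5.52 = 6.52
Step 4: [C₄H₆] = 1/6.52 = 0.1534 M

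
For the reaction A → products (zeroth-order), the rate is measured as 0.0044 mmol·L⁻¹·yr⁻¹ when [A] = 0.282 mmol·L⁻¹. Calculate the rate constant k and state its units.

0.0044 mmol·L⁻¹·yr⁻¹

Step 1: For a zeroth-order reaction, rate = k (independent of concentration).
Step 2: k = rate = 0.0044 mmol·L⁻¹·yr⁻¹.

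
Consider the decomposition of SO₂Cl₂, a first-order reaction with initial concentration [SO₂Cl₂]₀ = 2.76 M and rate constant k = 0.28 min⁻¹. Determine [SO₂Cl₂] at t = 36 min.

0.0001157 M

Step 1: For a first-order reaction: [SO₂Cl₂] = [SO₂Cl₂]₀ × e^(-kt)
Step 2: [SO₂Cl₂] = 2.76 × e^(-0.28 × 36)
Step 3: [SO₂Cl₂] = 2.76 × e^(-10.08)
Step 4: [SO₂Cl₂] = 2.76 × 4.19094e-05 = 0.0001157 M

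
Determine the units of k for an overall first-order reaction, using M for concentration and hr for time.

hr⁻¹

Step 1: For overall order n, rate = k × (concentration)^n.
Step 2: Rate has units M·hr⁻¹; concentration term has units M^1.
Step 3: k = rate / (concentration)^n, so units of k = M^(1-1)·hr⁻¹ = hr⁻¹.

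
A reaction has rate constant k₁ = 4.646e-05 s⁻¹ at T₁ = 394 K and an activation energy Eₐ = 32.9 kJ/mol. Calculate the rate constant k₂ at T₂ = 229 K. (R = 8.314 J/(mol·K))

3.344e-08 s⁻¹

Step 1: Use the two-temperature Arrhenius form: ln(k₂/k₁) = -Eₐ/R × (1/T₂ - 1/T₁)
Step 2: Convert Eₐ to J/mol: 32.9 kJ/mol = 32900 J/mol
Step 3: 1/T₂ - 1/T₁ = 1/229 - 1/394 = 1.828741e-03 K⁻¹
Step 4: ln(k₂/k₁) = -32900/8.314 × 1.828741e-03 = -7.23666
Step 5: k₂ = k₁ × exp(-7.23666) = 4.646e-05 × 7.19712e-04 = 3.344e-08 s⁻¹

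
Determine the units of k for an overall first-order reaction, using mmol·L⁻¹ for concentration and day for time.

day⁻¹

Step 1: For overall order n, rate = k × (concentration)^n.
Step 2: Rate has units mmol·L⁻¹·day⁻¹; concentration term has units (mmol·L⁻¹)^1.
Step 3: k = rate / (concentration)^n, so units of k = (mmol·L⁻¹)^(1-1)·day⁻¹ = day⁻¹.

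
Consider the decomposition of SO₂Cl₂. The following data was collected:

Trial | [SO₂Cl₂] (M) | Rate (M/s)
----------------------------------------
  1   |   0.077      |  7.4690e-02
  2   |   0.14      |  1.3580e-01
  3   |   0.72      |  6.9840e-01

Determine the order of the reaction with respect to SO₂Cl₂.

first order (1)

Step 1: Compare trials to find order n where rate₂/rate₁ = ([SO₂Cl₂]₂/[SO₂Cl₂]₁)^n
Step 2: rate₂/rate₁ = 1.3580e-01/7.4690e-02 = 1.818
Step 3: [SO₂Cl₂]₂/[SO₂Cl₂]₁ = 0.14/0.077 = 1.818
Step 4: n = ln(1.818)/ln(1.818) = 1.00 ≈ 1
Step 5: The reaction is first order in SO₂Cl₂.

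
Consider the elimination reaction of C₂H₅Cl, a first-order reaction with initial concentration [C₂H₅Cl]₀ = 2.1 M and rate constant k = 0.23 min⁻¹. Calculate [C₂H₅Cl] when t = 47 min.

4.241e-05 M

Step 1: For a first-order reaction: [C₂H₅Cl] = [C₂H₅Cl]₀ × e^(-kt)
Step 2: [C₂H₅Cl] = 2.1 × e^(-0.23 × 47)
Step 3: [C₂H₅Cl] = 2.1 × e^(-10.81)
Step 4: [C₂H₅Cl] = 2.1 × 2.01965e-05 = 4.241e-05 M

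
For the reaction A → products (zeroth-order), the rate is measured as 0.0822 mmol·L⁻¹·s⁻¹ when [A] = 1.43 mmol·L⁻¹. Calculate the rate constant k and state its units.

0.0822 mmol·L⁻¹·s⁻¹

Step 1: For a zeroth-order reaction, rate = k (independent of concentration).
Step 2: k = rate = 0.0822 mmol·L⁻¹·s⁻¹.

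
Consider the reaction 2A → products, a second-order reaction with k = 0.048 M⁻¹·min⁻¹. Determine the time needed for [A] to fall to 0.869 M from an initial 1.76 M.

12.14 min

Step 1: For second-order: t = (1/[A] - 1/[A]₀)/k
Step 2: t = (1/0.869 - 1/1.76)/0.048
Step 3: t = (1.151 - 0.5682)/0.048
Step 4: t = 0.5826/0.048 = 12.14 min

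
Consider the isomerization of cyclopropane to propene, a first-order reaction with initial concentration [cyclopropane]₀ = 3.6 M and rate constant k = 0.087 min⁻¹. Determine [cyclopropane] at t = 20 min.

0.6319 M

Step 1: For a first-order reaction: [cyclopropane] = [cyclopropane]₀ × e^(-kt)
Step 2: [cyclopropane] = 3.6 × e^(-0.087 × 20)
Step 3: [cyclopropane] = 3.6 × e^(-1.74)
Step 4: [cyclopropane] = 3.6 × 0.17552 = 0.6319 M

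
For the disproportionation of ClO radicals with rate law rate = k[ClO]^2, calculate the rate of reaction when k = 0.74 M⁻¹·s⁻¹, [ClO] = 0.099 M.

0.007253 M/s

Step 1: Identify the rate law: rate = k[ClO]^2
Step 2: Substitute values: rate = 0.74 × (0.099)^2
Step 3: Calculate: rate = 0.74 × 0.009801 = 0.00725274 M/s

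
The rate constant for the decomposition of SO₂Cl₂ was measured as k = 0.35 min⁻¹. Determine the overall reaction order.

first order (1)

Step 1: The units of k for an nth-order reaction are (concentration)^(1-n)·(time)⁻¹.
Step 2: Here k has units min⁻¹, so the concentration exponent is 0.
Step 3: 1 - n = 0 ⇒ n = 1. The reaction is first order.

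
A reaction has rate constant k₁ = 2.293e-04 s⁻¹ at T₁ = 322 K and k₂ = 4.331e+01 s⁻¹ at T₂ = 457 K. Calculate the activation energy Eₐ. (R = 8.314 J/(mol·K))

110.1 kJ/mol

Step 1: Use the two-temperature Arrhenius form: ln(k₂/k₁) = -Eₐ/R × (1/T₂ - 1/T₁)
Step 2: ln(k₂/k₁) = ln(4.331e+01/2.293e-04) = ln(188879) = 12.1489
Step 3: 1/T₂ - 1/T₁ = 1/457 - 1/322 = -9.174063e-04 K⁻¹
Step 4: Eₐ = -R × ln(k₂/k₁) / (1/T₂ - 1/T₁) = -8.314 × 12.1489 / -9.174063e-04
Step 5: Eₐ = 1.1010e+05 J/mol = 110.1 kJ/mol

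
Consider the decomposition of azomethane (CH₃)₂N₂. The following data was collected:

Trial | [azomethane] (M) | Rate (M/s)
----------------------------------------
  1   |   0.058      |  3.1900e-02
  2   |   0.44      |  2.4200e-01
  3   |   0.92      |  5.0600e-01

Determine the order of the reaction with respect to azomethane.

first order (1)

Step 1: Compare trials to find order n where rate₂/rate₁ = ([azomethane]₂/[azomethane]₁)^n
Step 2: rate₂/rate₁ = 2.4200e-01/3.1900e-02 = 7.586
Step 3: [azomethane]₂/[azomethane]₁ = 0.44/0.058 = 7.586
Step 4: n = ln(7.586)/ln(7.586) = 1.00 ≈ 1
Step 5: The reaction is first order in azomethane.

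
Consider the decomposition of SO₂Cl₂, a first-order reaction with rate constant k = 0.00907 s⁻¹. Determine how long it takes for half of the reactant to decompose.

76.42 s

Step 1: For a first-order reaction, t₁/₂ = ln(2)/k
Step 2: t₁/₂ = ln(2)/0.00907
Step 3: t₁/₂ = 0.6931/0.00907 = 76.42 s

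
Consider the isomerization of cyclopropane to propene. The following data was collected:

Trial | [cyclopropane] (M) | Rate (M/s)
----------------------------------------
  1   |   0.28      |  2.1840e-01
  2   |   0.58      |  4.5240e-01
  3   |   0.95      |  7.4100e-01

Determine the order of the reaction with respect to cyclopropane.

first order (1)

Step 1: Compare trials to find order n where rate₂/rate₁ = ([cyclopropane]₂/[cyclopropane]₁)^n
Step 2: rate₂/rate₁ = 4.5240e-01/2.1840e-01 = 2.071
Step 3: [cyclopropane]₂/[cyclopropane]₁ = 0.58/0.28 = 2.071
Step 4: n = ln(2.071)/ln(2.071) = 1.00 ≈ 1
Step 5: The reaction is first order in cyclopropane.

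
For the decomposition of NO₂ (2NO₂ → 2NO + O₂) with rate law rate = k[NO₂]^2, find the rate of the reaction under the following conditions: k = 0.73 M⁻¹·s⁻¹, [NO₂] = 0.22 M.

0.03533 M/s

Step 1: Identify the rate law: rate = k[NO₂]^2
Step 2: Substitute values: rate = 0.73 × (0.22)^2
Step 3: Calculate: rate = 0.73 × 0.0484 = 0.035332 M/s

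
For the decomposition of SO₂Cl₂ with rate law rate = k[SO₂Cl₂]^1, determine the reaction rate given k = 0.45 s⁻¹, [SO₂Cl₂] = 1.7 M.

0.765 M/s

Step 1: Identify the rate law: rate = k[SO₂Cl₂]^1
Step 2: Substitute values: rate = 0.45 × (1.7)^1
Step 3: Calculate: rate = 0.45 × 1.7 = 0.765 M/s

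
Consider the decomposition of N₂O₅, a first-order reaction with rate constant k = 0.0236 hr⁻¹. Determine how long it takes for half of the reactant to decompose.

29.37 hr

Step 1: For a first-order reaction, t₁/₂ = ln(2)/k
Step 2: t₁/₂ = ln(2)/0.0236
Step 3: t₁/₂ = 0.6931/0.0236 = 29.37 hr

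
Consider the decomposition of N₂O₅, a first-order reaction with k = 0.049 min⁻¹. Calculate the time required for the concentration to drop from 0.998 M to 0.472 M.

15.28 min

Step 1: For first-order: t = ln([N₂O₅]₀/[N₂O₅])/k
Step 2: t = ln(0.998/0.472)/0.049
Step 3: t = ln(2.114)/0.049
Step 4: t = 0.7488/0.049 = 15.28 min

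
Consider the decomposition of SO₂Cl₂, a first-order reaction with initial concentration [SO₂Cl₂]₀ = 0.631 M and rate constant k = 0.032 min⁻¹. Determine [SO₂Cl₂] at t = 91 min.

0.03431 M

Step 1: For a first-order reaction: [SO₂Cl₂] = [SO₂Cl₂]₀ × e^(-kt)
Step 2: [SO₂Cl₂] = 0.631 × e^(-0.032 × 91)
Step 3: [SO₂Cl₂] = 0.631 × e^(-2.912)
Step 4: [SO₂Cl₂] = 0.631 × 0.0543669 = 0.03431 M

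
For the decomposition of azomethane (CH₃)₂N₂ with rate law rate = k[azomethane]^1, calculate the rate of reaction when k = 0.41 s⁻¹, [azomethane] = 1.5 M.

0.615 M/s

Step 1: Identify the rate law: rate = k[azomethane]^1
Step 2: Substitute values: rate = 0.41 × (1.5)^1
Step 3: Calculate: rate = 0.41 × 1.5 = 0.615 M/s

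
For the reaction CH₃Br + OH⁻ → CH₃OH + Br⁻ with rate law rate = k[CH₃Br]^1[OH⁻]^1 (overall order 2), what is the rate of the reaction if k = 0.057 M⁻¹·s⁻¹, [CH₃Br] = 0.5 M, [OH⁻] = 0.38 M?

0.01083 M/s

Step 1: The rate law is rate = k[CH₃Br]^1[OH⁻]^1, overall order = 1+1 = 2
Step 2: Substitute values: rate = 0.057 × (0.5)^1 × (0.38)^1
Step 3: rate = 0.057 × 0.5 × 0.38 = 0.01083 M/s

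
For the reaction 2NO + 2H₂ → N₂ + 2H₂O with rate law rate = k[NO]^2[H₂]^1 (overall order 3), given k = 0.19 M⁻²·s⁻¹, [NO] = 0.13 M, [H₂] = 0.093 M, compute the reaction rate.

0.0002986 M/s

Step 1: The rate law is rate = k[NO]^2[H₂]^1, overall order = 2+1 = 3
Step 2: Substitute values: rate = 0.19 × (0.13)^2 × (0.093)^1
Step 3: rate = 0.19 × 0.0169 × 0.093 = 0.000298623 M/s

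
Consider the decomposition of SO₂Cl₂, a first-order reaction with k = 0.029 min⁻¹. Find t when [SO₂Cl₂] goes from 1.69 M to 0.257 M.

64.95 min

Step 1: For first-order: t = ln([SO₂Cl₂]₀/[SO₂Cl₂])/k
Step 2: t = ln(1.69/0.257)/0.029
Step 3: t = ln(6.576)/0.029
Step 4: t = 1.883/0.029 = 64.95 min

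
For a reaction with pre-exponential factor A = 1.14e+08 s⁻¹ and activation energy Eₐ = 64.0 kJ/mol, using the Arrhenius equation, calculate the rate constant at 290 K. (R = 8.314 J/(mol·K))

3.38e-04 s⁻¹

Step 1: Use the Arrhenius equation: k = A × exp(-Eₐ/RT)
Step 2: Convert Eₐ to J/mol: 64.0 kJ/mol = 64000 J/mol
Step 3: Calculate the exponent: -Eₐ/(RT) = -64000/(8.314 × 290) = -26.54434
Step 4: k = 1.14e+08 × exp(-26.54434)
Step 5: k = 1.14e+08 × 2.96442e-12 = 3.3794e-04 s⁻¹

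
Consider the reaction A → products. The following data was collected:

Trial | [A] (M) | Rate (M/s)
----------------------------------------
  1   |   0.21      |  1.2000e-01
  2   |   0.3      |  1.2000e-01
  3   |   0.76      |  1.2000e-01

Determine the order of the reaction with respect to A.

zeroth order (0)

Step 1: Compare trials - when concentration changes, rate stays constant.
Step 2: rate₂/rate₁ = 1.2000e-01/1.2000e-01 = 1
Step 3: [A]₂/[A]₁ = 0.3/0.21 = 1.429
Step 4: Since rate ratio ≈ (conc ratio)^0, the reaction is zeroth order.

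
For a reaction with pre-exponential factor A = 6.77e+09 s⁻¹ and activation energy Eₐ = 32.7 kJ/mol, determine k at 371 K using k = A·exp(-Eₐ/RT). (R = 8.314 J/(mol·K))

1.68e+05 s⁻¹

Step 1: Use the Arrhenius equation: k = A × exp(-Eₐ/RT)
Step 2: Convert Eₐ to J/mol: 32.7 kJ/mol = 32700 J/mol
Step 3: Calculate the exponent: -Eₐ/(RT) = -32700/(8.314 × 371) = -10.60141
Step 4: k = 6.77e+09 × exp(-10.60141)
Step 5: k = 6.77e+09 × 2.48809e-05 = 1.6844e+05 s⁻¹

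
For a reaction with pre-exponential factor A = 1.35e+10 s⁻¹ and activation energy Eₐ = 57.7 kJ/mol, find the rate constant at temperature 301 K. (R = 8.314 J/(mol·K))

1.31e+00 s⁻¹

Step 1: Use the Arrhenius equation: k = A × exp(-Eₐ/RT)
Step 2: Convert Eₐ to J/mol: 57.7 kJ/mol = 57700 J/mol
Step 3: Calculate the exponent: -Eₐ/(RT) = -57700/(8.314 × 301) = -23.05681
Step 4: k = 1.35e+10 × exp(-23.05681)
Step 5: k = 1.35e+10 × 9.69515e-11 = 1.3088e+00 s⁻¹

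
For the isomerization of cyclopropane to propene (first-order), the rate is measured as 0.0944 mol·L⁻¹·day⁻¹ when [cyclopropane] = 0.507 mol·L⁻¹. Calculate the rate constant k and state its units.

0.1862 day⁻¹

Step 1: rate = k[cyclopropane]^1, so k = rate / [cyclopropane]^1.
Step 2: k = 0.0944 / (0.507)^1 = 0.0944 / 0.507.
Step 3: k = 0.1862 day⁻¹.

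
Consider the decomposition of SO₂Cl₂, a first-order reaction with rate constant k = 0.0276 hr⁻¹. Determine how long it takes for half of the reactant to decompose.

25.11 hr

Step 1: For a first-order reaction, t₁/₂ = ln(2)/k
Step 2: t₁/₂ = ln(2)/0.0276
Step 3: t₁/₂ = 0.6931/0.0276 = 25.11 hr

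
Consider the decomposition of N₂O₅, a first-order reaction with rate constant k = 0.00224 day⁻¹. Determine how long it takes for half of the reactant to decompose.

309.4 day

Step 1: For a first-order reaction, t₁/₂ = ln(2)/k
Step 2: t₁/₂ = ln(2)/0.00224
Step 3: t₁/₂ = 0.6931/0.00224 = 309.4 day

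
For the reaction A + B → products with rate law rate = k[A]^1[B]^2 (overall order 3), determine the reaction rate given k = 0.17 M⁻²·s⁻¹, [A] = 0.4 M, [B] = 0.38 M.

0.009819 M/s

Step 1: The rate law is rate = k[A]^1[B]^2, overall order = 1+2 = 3
Step 2: Substitute values: rate = 0.17 × (0.4)^1 × (0.38)^2
Step 3: rate = 0.17 × 0.4 × 0.1444 = 0.0098192 M/s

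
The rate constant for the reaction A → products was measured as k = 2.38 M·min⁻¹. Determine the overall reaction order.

zeroth order (0)

Step 1: The units of k for an nth-order reaction are (concentration)^(1-n)·(time)⁻¹.
Step 2: Here k has units M·min⁻¹, so the concentration exponent is 1.
Step 3: 1 - n = 1 ⇒ n = 0. The reaction is zeroth order.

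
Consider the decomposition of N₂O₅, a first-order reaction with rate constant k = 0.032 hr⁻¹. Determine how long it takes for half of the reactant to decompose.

21.66 hr

Step 1: For a first-order reaction, t₁/₂ = ln(2)/k
Step 2: t₁/₂ = ln(2)/0.032
Step 3: t₁/₂ = 0.6931/0.032 = 21.66 hr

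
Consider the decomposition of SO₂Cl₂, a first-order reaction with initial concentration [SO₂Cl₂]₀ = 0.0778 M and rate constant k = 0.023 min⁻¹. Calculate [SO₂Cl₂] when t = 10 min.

0.06181 M

Step 1: For a first-order reaction: [SO₂Cl₂] = [SO₂Cl₂]₀ × e^(-kt)
Step 2: [SO₂Cl₂] = 0.0778 × e^(-0.023 × 10)
Step 3: [SO₂Cl₂] = 0.0778 × e^(-0.23)
Step 4: [SO₂Cl₂] = 0.0778 × 0.794534 = 0.06181 M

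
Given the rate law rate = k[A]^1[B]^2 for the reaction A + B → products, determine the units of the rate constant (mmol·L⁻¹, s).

(mmol·L⁻¹)⁻²·s⁻¹

Step 1: Overall order = 1 + 2 = 3.
Step 2: rate has units mmol·L⁻¹·s⁻¹; [A]^1[B]^2 has units (mmol·L⁻¹)^3.
Step 3: k = rate/([A]^1[B]^2), so units of k = (mmol·L⁻¹)^(1-3)·s⁻¹ = (mmol·L⁻¹)⁻²·s⁻¹.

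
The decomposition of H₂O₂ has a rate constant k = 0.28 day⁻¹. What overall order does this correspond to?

first order (1)

Step 1: The units of k for an nth-order reaction are (concentration)^(1-n)·(time)⁻¹.
Step 2: Here k has units day⁻¹, so the concentration exponent is 0.
Step 3: 1 - n = 0 ⇒ n = 1. The reaction is first order.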